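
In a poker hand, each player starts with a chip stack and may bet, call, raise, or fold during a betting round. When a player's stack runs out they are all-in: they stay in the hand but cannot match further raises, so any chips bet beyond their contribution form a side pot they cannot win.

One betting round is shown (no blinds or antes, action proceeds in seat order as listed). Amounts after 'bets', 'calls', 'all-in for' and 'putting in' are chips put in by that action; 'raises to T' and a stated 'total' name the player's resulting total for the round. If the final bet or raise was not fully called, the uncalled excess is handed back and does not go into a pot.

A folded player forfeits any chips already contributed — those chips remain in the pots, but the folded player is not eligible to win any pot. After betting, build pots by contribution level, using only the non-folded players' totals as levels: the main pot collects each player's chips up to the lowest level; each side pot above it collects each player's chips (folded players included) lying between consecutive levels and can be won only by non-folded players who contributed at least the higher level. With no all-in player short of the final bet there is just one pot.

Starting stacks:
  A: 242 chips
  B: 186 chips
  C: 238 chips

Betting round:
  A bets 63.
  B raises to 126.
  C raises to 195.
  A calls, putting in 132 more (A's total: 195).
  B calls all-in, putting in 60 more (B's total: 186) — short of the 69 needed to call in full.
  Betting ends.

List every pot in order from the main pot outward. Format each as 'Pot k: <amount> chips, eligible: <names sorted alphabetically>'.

Pot 1: 558 chips, eligible: A, B, C
Pot 2: 18 chips, eligible: A, C

Derivation:
Contributions: A=195, B=186, C=195
Pot levels (distinct totals of non-folded players): 186, 195
Layer 1-186: 186 each from A, B, C = 186*3 = 558 chips; eligible A, B, C
Layer 187-195: 9 each from A, C = 9*2 = 18 chips; eligible A, C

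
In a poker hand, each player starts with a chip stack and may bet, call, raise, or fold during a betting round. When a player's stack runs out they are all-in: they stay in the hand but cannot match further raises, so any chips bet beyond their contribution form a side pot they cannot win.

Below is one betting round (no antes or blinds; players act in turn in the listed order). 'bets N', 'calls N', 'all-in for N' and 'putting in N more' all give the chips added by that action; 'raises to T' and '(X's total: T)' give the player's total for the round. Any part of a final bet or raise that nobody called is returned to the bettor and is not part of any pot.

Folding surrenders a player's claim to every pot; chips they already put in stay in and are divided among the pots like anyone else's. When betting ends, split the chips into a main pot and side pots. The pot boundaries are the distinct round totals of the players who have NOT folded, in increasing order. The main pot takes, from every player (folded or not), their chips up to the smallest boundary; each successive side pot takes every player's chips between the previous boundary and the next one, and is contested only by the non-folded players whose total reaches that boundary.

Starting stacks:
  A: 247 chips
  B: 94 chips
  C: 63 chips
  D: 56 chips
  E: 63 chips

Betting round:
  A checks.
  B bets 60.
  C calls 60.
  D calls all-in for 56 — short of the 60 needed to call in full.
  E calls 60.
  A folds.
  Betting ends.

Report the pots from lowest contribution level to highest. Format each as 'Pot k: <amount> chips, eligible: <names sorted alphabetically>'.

Pot 1: 224 chips, eligible: B, C, D, E
Pot 2: 12 chips, eligible: B, C, E

Derivation:
Contributions: B=60, C=60, D=56, E=60
Folded: A
Pot levels (distinct totals of non-folded players): 56, 60
Layer 1-56: 56 each from B, C, D, E = 56*4 = 224 chips; eligible B, C, D, E
Layer 57-60: 4 each from B, C, E = 4*3 = 12 chips; eligible B, C, E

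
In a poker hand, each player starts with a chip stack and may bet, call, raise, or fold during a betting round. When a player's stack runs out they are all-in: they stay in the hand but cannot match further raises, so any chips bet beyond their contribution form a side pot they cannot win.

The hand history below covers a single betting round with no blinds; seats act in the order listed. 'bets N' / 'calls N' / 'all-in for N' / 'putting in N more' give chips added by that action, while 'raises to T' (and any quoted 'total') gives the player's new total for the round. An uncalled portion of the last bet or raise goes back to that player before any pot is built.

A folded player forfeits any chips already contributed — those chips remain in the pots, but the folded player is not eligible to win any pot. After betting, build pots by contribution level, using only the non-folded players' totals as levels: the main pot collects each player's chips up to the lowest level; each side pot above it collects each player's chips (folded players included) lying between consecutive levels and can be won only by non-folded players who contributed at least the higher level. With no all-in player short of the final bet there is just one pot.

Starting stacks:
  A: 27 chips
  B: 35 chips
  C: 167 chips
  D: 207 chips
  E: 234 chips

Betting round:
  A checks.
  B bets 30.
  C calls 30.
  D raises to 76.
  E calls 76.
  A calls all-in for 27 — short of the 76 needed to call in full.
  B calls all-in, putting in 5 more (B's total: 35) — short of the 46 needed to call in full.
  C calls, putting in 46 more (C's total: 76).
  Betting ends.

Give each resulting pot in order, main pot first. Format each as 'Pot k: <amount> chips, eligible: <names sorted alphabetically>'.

Pot 1: 135 chips, eligible: A, B, C, D, E
Pot 2: 32 chips, eligible: B, C, D, E
Pot 3: 123 chips, eligible: C, D, E

Derivation:
Contributions: A=27, B=35, C=76, D=76, E=76
Pot levels (distinct totals of non-folded players): 27, 35, 76
Layer 1-27: 27 each from A, B, C, D, E = 27*5 = 135 chips; eligible A, B, C, D, E
Layer 28-35: 8 each from B, C, D, E = 8*4 = 32 chips; eligible B, C, D, E
Layer 36-76: 41 each from C, D, E = 41*3 = 123 chips; eligible C, D, E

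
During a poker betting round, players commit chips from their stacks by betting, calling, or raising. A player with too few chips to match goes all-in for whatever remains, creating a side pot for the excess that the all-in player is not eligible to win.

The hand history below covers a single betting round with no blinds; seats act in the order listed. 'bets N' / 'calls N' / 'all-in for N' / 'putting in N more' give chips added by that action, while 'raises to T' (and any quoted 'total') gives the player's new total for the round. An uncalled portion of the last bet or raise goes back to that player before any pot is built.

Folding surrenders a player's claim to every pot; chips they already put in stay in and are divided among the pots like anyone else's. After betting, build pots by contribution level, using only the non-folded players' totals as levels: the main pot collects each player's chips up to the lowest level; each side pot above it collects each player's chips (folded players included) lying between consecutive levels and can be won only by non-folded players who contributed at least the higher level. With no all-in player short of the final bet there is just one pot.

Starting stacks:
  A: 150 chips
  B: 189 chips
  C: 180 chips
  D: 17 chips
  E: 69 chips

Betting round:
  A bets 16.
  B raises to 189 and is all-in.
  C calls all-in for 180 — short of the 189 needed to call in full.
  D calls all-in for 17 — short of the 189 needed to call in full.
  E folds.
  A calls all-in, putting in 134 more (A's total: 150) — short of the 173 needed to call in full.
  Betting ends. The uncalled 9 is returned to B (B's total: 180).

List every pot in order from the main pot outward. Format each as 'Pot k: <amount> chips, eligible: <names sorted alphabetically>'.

Pot 1: 68 chips, eligible: A, B, C, D
Pot 2: 399 chips, eligible: A, B, C
Pot 3: 60 chips, eligible: B, C

Derivation:
Contributions (after 9 returned to B): A=150, B=180, C=180, D=17
Folded: E
Pot levels (distinct totals of non-folded players): 17, 150, 180
Layer 1-17: 17 each from A, B, C, D = 17*4 = 68 chips; eligible A, B, C, D
Layer 18-150: 133 each from A, B, C = 133*3 = 399 chips; eligible A, B, C
Layer 151-180: 30 each from B, C = 30*2 = 60 chips; eligible B, C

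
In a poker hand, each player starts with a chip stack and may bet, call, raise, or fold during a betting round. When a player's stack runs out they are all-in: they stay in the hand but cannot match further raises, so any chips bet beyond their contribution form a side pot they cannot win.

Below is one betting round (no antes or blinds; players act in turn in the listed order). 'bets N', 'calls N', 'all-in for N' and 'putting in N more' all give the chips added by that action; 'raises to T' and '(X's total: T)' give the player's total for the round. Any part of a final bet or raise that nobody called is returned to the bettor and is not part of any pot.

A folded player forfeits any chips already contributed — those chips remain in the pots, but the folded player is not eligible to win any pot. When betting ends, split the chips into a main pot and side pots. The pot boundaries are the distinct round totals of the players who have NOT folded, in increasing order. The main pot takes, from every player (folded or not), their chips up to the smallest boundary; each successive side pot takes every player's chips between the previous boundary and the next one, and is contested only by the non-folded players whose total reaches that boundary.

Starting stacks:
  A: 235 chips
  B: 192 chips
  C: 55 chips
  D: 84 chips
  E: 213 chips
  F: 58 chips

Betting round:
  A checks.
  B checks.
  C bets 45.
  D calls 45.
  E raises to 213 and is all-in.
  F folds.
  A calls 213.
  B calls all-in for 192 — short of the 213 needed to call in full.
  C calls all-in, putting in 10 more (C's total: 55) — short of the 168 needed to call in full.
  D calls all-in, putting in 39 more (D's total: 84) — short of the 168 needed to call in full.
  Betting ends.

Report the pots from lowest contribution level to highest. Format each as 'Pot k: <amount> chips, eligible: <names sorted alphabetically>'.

Pot 1: 275 chips, eligible: A, B, C, D, E
Pot 2: 116 chips, eligible: A, B, D, E
Pot 3: 324 chips, eligible: A, B, E
Pot 4: 42 chips, eligible: A, E

Derivation:
Contributions: A=213, B=192, C=55, D=84, E=213
Folded: F
Pot levels (distinct totals of non-folded players): 55, 84, 192, 213
Layer 1-55: 55 each from A, B, C, D, E = 55*5 = 275 chips; eligible A, B, C, D, E
Layer 56-84: 29 each from A, B, D, E = 29*4 = 116 chips; eligible A, B, D, E
Layer 85-192: 108 each from A, B, E = 108*3 = 324 chips; eligible A, B, E
Layer 193-213: 21 each from A, E = 21*2 = 42 chips; eligible A, E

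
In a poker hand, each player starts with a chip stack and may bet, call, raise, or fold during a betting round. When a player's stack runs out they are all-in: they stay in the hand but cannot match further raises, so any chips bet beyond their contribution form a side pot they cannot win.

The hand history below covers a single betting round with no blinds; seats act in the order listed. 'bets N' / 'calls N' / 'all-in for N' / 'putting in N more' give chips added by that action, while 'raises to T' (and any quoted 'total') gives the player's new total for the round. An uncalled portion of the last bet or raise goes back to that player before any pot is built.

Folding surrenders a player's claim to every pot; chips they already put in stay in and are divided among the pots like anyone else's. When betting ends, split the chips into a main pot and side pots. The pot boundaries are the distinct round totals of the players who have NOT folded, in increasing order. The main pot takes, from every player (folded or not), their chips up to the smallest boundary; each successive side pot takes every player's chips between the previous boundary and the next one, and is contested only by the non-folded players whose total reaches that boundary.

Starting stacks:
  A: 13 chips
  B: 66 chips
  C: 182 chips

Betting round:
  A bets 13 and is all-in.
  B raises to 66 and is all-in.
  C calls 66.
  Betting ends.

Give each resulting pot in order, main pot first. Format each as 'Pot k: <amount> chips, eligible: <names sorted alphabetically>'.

Pot 1: 39 chips, eligible: A, B, C
Pot 2: 106 chips, eligible: B, C

Derivation:
Contributions: A=13, B=66, C=66
Pot levels (distinct totals of non-folded players): 13, 66
Layer 1-13: 13 each from A, B, C = 13*3 = 39 chips; eligible A, B, C
Layer 14-66: 53 each from B, C = 53*2 = 106 chips; eligible B, C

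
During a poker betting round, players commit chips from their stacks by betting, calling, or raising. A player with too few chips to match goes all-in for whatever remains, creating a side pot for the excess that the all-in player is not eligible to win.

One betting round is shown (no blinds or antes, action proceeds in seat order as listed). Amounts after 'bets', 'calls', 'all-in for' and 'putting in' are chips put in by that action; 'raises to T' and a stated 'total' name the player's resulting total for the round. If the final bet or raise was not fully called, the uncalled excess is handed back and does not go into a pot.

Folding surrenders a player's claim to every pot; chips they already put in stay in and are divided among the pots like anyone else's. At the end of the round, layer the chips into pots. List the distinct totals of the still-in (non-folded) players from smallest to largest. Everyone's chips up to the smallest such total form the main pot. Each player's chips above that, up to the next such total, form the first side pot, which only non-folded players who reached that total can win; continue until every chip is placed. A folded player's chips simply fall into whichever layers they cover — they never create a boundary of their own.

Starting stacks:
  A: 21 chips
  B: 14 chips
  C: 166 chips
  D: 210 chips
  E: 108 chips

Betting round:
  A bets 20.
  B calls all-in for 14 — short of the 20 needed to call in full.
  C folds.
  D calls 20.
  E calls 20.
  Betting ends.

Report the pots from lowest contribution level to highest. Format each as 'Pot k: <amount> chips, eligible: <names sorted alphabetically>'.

Pot 1: 56 chips, eligible: A, B, D, E
Pot 2: 18 chips, eligible: A, D, E

Derivation:
Contributions: A=20, B=14, D=20, E=20
Folded: C
Pot levels (distinct totals of non-folded players): 14, 20
Layer 1-14: 14 each from A, B, D, E = 14*4 = 56 chips; eligible A, B, D, E
Layer 15-20: 6 each from A, D, E = 6*3 = 18 chips; eligible A, D, E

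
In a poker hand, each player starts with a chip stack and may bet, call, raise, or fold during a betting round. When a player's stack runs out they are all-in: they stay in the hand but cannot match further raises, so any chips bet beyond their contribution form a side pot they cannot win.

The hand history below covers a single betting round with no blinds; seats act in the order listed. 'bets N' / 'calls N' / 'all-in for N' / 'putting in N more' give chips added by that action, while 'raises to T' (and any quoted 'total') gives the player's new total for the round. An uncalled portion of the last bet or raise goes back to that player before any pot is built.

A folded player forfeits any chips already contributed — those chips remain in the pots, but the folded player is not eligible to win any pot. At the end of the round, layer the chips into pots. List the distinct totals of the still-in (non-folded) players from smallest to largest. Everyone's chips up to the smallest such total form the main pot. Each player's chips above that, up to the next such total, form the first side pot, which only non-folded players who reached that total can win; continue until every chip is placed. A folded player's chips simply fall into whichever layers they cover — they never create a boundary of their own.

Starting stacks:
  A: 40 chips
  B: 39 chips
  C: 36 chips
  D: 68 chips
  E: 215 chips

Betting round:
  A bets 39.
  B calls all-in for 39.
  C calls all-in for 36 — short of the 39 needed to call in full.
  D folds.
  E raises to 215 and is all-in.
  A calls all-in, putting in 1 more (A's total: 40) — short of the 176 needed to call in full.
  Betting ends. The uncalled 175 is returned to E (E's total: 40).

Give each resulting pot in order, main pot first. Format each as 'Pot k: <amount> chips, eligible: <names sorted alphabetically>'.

Pot 1: 144 chips, eligible: A, B, C, E
Pot 2: 9 chips, eligible: A, B, E
Pot 3: 2 chips, eligible: A, E

Derivation:
Contributions (after 175 returned to E): A=40, B=39, C=36, E=40
Folded: D
Pot levels (distinct totals of non-folded players): 36, 39, 40
Layer 1-36: 36 each from A, B, C, E = 36*4 = 144 chips; eligible A, B, C, E
Layer 37-39: 3 each from A, B, E = 3*3 = 9 chips; eligible A, B, E
Layer 40-40: 1 each from A, E = 1*2 = 2 chips; eligible A, E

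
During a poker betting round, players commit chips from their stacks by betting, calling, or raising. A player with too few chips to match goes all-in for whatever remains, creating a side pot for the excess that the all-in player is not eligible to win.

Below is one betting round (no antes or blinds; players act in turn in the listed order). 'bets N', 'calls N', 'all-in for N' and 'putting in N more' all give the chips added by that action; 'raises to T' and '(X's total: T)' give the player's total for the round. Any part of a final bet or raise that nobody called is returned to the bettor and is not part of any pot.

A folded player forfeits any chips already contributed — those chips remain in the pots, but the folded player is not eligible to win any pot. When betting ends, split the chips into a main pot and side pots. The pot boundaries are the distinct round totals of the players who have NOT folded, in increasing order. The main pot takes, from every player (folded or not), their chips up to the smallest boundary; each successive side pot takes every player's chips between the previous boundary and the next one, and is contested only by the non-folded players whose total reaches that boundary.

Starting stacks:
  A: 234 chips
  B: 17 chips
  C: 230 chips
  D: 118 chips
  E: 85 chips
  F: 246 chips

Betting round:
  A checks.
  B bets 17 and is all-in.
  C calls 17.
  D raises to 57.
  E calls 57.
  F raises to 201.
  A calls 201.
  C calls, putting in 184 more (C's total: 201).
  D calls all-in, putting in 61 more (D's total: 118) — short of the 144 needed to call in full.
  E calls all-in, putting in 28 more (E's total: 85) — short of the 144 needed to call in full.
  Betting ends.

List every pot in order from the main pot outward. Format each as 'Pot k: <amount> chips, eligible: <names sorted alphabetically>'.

Contributions: A=201, B=17, C=201, D=118, E=85, F=201
Pot levels (distinct totals of non-folded players): 17, 85, 118, 201
Layer 1-17: 17 each from A, B, C, D, E, F = 17*6 = 102 chips; eligible A, B, C, D, E, F
Layer 18-85: 68 each from A, C, D, E, F = 68*5 = 340 chips; eligible A, C, D, E, F
Layer 86-118: 33 each from A, C, D, F = 33*4 = 132 chips; eligible A, C, D, F
Layer 119-201: 83 each from A, C, F = 83*3 = 249 chips; eligible A, C, F

Pot 1: 102 chips, eligible: A, B, C, D, E, F
Pot 2: 340 chips, eligible: A, C, D, E, F
Pot 3: 132 chips, eligible: A, C, D, F
Pot 4: 249 chips, eligible: A, C, F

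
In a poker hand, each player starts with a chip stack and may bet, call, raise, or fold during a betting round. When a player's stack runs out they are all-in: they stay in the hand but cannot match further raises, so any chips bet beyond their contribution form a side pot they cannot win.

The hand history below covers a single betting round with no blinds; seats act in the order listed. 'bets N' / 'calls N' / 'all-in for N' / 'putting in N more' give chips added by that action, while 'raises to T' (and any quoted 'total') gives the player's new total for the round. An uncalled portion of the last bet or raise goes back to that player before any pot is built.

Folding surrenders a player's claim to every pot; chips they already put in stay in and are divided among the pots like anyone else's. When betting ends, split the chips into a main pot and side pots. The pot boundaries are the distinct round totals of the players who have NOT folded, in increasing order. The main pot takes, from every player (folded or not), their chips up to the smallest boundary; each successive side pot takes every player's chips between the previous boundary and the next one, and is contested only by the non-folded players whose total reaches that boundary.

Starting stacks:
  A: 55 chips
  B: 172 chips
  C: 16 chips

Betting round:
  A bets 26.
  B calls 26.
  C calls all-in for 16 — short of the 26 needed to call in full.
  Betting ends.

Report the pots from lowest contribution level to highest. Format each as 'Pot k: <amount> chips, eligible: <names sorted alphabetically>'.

Pot 1: 48 chips, eligible: A, B, C
Pot 2: 20 chips, eligible: A, B

Derivation:
Contributions: A=26, B=26, C=16
Pot levels (distinct totals of non-folded players): 16, 26
Layer 1-16: 16 each from A, B, C = 16*3 = 48 chips; eligible A, B, C
Layer 17-26: 10 each from A, B = 10*2 = 20 chips; eligible A, B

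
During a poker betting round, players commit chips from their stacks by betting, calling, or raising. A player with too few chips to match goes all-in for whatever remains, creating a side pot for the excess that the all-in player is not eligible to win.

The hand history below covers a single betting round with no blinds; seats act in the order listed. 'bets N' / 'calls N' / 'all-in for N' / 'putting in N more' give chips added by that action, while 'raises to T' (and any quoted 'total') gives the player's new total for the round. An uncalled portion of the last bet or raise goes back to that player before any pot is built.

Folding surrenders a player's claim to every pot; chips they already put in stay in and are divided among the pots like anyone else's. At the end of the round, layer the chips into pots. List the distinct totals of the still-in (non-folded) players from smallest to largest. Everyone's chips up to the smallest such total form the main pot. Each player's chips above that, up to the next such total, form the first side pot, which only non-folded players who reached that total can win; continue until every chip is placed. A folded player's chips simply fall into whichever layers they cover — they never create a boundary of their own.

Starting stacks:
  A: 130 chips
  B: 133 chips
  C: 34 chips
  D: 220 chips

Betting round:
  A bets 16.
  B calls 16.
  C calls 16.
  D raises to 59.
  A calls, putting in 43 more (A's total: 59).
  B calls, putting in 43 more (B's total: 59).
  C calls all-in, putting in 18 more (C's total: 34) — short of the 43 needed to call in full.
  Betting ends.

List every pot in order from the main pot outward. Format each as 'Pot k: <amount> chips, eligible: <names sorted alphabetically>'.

Contributions: A=59, B=59, C=34, D=59
Pot levels (distinct totals of non-folded players): 34, 59
Layer 1-34: 34 each from A, B, C, D = 34*4 = 136 chips; eligible A, B, C, D
Layer 35-59: 25 each from A, B, D = 25*3 = 75 chips; eligible A, B, D

Pot 1: 136 chips, eligible: A, B, C, D
Pot 2: 75 chips, eligible: A, B, D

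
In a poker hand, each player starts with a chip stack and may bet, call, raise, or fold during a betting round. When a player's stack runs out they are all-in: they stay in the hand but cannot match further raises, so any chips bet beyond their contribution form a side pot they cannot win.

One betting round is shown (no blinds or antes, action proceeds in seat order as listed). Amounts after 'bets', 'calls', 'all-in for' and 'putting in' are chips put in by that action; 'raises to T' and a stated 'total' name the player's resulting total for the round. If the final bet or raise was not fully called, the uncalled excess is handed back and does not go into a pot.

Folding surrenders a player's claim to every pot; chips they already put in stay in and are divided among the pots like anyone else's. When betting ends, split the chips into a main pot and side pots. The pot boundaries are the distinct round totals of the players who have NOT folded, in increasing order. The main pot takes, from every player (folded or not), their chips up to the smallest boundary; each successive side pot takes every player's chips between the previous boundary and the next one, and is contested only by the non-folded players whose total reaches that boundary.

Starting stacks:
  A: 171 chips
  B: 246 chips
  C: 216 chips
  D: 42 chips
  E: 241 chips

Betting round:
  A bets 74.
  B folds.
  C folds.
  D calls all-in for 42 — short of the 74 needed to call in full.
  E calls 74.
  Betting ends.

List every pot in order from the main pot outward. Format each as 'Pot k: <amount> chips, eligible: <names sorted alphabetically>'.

Contributions: A=74, D=42, E=74
Folded: B, C
Pot levels (distinct totals of non-folded players): 42, 74
Layer 1-42: 42 each from A, D, E = 42*3 = 126 chips; eligible A, D, E
Layer 43-74: 32 each from A, E = 32*2 = 64 chips; eligible A, E

Pot 1: 126 chips, eligible: A, D, E
Pot 2: 64 chips, eligible: A, E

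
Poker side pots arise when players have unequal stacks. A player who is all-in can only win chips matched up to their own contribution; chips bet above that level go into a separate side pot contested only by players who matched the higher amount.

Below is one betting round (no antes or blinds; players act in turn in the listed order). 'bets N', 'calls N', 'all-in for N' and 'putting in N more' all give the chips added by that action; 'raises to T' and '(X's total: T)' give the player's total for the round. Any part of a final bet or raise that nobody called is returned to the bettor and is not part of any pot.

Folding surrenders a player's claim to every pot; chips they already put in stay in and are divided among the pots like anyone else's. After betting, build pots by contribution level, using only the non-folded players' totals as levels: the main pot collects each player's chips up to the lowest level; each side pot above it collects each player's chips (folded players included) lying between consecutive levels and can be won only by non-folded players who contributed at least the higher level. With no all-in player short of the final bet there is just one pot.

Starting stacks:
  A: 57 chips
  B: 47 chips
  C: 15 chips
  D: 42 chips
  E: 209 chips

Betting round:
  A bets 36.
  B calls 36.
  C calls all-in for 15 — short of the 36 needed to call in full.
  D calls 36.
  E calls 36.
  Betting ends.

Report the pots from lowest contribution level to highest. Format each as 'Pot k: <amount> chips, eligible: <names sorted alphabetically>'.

Contributions: A=36, B=36, C=15, D=36, E=36
Pot levels (distinct totals of non-folded players): 15, 36
Layer 1-15: 15 each from A, B, C, D, E = 15*5 = 75 chips; eligible A, B, C, D, E
Layer 16-36: 21 each from A, B, D, E = 21*4 = 84 chips; eligible A, B, D, E

Pot 1: 75 chips, eligible: A, B, C, D, E
Pot 2: 84 chips, eligible: A, B, D, E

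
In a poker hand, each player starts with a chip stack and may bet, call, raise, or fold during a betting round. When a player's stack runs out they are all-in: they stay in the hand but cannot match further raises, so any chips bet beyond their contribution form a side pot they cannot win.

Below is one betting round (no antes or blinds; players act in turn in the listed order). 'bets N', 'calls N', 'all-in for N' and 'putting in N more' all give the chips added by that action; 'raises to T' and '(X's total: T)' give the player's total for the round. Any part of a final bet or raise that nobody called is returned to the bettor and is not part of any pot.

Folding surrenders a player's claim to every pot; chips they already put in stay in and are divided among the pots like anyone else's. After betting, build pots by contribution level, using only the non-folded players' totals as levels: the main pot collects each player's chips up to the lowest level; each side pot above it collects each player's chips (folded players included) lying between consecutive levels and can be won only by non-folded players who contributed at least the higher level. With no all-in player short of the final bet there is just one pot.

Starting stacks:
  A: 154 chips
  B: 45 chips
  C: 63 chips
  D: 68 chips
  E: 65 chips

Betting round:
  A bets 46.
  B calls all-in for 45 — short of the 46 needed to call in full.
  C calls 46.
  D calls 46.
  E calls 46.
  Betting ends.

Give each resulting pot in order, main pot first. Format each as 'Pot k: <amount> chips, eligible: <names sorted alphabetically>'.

Pot 1: 225 chips, eligible: A, B, C, D, E
Pot 2: 4 chips, eligible: A, C, D, E

Derivation:
Contributions: A=46, B=45, C=46, D=46, E=46
Pot levels (distinct totals of non-folded players): 45, 46
Layer 1-45: 45 each from A, B, C, D, E = 45*5 = 225 chips; eligible A, B, C, D, E
Layer 46-46: 1 each from A, C, D, E = 1*4 = 4 chips; eligible A, C, D, E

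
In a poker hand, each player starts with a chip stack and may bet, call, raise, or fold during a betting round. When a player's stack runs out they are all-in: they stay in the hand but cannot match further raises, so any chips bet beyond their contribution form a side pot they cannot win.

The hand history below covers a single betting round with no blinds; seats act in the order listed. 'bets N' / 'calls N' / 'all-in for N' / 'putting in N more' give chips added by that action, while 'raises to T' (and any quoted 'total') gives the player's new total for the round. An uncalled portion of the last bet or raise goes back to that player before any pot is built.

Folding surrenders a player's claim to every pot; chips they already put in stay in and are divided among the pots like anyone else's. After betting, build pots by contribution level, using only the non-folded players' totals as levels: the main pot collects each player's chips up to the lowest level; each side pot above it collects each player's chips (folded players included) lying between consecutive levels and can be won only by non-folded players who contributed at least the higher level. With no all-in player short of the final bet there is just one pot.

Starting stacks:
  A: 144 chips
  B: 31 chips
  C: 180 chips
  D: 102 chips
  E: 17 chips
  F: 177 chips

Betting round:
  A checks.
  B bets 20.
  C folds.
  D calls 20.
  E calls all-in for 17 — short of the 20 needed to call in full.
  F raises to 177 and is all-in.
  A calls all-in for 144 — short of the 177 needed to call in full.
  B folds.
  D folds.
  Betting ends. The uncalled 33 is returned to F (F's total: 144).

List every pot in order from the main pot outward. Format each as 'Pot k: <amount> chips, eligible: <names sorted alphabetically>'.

Pot 1: 85 chips, eligible: A, E, F
Pot 2: 260 chips, eligible: A, F

Derivation:
Contributions (after 33 returned to F): A=144, B=20, D=20, E=17, F=144
Folded: B, C, D
Pot levels (distinct totals of non-folded players): 17, 144
Layer 1-17: 17 each from A, B, D, E, F = 17*5 = 85 chips; eligible A, E, F
Layer 18-144: A 127 + B 3 + D 3 + F 127 = 260 chips; eligible A, F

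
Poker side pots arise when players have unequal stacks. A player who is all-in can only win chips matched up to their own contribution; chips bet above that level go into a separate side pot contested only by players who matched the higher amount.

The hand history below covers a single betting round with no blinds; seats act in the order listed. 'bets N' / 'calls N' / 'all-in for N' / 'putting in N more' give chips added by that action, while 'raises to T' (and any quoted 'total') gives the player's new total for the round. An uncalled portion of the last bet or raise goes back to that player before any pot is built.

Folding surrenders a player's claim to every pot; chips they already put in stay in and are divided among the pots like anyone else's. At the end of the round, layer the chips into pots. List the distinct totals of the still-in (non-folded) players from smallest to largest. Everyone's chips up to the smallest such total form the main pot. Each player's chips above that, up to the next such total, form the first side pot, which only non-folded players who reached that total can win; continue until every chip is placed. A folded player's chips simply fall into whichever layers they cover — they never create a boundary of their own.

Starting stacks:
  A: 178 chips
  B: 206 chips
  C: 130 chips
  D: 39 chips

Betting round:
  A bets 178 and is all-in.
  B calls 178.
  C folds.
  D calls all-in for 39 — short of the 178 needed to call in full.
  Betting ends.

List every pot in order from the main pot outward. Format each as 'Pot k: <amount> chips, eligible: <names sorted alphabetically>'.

Contributions: A=178, B=178, D=39
Folded: C
Pot levels (distinct totals of non-folded players): 39, 178
Layer 1-39: 39 each from A, B, D = 39*3 = 117 chips; eligible A, B, D
Layer 40-178: 139 each from A, B = 139*2 = 278 chips; eligible A, B

Pot 1: 117 chips, eligible: A, B, D
Pot 2: 278 chips, eligible: A, B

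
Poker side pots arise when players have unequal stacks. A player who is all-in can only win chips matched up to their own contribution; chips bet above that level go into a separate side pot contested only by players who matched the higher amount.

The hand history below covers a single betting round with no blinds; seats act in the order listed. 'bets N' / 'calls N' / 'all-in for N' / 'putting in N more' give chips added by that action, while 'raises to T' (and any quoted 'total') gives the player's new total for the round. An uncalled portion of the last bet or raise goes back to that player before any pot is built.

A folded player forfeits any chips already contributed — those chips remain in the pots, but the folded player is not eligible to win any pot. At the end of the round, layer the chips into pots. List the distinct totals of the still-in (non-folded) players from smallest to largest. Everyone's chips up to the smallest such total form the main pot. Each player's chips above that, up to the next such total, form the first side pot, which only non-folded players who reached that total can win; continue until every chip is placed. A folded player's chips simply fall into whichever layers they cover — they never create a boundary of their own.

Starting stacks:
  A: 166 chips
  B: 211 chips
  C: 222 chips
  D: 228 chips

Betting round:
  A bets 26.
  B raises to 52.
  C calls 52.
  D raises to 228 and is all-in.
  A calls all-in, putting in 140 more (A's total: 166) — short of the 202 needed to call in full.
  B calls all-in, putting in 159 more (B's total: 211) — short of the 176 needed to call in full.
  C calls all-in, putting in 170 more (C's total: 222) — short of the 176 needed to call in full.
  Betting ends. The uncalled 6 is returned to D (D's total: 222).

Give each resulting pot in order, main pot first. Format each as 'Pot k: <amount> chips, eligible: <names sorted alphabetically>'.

Contributions (after 6 returned to D): A=166, B=211, C=222, D=222
Pot levels (distinct totals of non-folded players): 166, 211, 222
Layer 1-166: 166 each from A, B, C, D = 166*4 = 664 chips; eligible A, B, C, D
Layer 167-211: 45 each from B, C, D = 45*3 = 135 chips; eligible B, C, D
Layer 212-222: 11 each from C, D = 11*2 = 22 chips; eligible C, D

Pot 1: 664 chips, eligible: A, B, C, D
Pot 2: 135 chips, eligible: B, C, D
Pot 3: 22 chips, eligible: C, D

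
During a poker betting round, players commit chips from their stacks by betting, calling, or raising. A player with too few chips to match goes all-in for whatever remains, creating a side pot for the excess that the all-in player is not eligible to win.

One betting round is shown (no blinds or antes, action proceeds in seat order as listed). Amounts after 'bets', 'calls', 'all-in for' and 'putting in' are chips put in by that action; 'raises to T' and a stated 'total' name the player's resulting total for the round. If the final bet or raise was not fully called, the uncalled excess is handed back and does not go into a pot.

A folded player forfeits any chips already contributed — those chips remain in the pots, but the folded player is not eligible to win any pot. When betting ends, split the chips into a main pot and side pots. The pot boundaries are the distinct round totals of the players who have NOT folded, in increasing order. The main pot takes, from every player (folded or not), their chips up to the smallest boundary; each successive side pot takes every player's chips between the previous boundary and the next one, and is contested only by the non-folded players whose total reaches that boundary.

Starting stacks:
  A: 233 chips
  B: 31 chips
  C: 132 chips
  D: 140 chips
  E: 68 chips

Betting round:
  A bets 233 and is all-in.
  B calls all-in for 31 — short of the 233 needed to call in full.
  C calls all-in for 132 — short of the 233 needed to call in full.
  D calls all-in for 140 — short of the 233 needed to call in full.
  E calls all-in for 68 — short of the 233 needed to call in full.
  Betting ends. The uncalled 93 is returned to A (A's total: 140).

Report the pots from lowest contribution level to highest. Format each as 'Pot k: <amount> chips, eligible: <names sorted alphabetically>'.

Contributions (after 93 returned to A): A=140, B=31, C=132, D=140, E=68
Pot levels (distinct totals of non-folded players): 31, 68, 132, 140
Layer 1-31: 31 each from A, B, C, D, E = 31*5 = 155 chips; eligible A, B, C, D, E
Layer 32-68: 37 each from A, C, D, E = 37*4 = 148 chips; eligible A, C, D, E
Layer 69-132: 64 each from A, C, D = 64*3 = 192 chips; eligible A, C, D
Layer 133-140: 8 each from A, D = 8*2 = 16 chips; eligible A, D

Pot 1: 155 chips, eligible: A, B, C, D, E
Pot 2: 148 chips, eligible: A, C, D, E
Pot 3: 192 chips, eligible: A, C, D
Pot 4: 16 chips, eligible: A, D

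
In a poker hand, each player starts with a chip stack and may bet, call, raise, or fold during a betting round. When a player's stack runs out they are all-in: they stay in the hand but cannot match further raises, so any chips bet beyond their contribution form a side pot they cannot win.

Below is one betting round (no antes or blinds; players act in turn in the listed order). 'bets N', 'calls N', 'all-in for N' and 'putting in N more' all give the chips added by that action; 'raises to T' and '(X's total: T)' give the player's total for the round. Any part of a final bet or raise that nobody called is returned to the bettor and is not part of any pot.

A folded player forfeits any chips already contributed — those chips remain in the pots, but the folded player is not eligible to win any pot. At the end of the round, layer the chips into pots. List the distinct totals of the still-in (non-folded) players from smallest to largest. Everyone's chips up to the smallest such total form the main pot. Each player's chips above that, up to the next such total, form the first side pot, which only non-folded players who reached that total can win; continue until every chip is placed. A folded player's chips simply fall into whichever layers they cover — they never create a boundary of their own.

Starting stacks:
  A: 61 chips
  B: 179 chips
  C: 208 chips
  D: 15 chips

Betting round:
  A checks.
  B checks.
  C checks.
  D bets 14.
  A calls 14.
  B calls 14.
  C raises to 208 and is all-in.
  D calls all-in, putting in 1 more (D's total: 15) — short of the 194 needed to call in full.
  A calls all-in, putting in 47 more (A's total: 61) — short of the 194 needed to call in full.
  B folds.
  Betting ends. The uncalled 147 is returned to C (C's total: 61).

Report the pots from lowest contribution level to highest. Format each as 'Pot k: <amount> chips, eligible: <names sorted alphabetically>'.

Contributions (after 147 returned to C): A=61, B=14, C=61, D=15
Folded: B
Pot levels (distinct totals of non-folded players): 15, 61
Layer 1-15: A 15 + B 14 + C 15 + D 15 = 59 chips; eligible A, C, D
Layer 16-61: 46 each from A, C = 46*2 = 92 chips; eligible A, C

Pot 1: 59 chips, eligible: A, C, D
Pot 2: 92 chips, eligible: A, C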